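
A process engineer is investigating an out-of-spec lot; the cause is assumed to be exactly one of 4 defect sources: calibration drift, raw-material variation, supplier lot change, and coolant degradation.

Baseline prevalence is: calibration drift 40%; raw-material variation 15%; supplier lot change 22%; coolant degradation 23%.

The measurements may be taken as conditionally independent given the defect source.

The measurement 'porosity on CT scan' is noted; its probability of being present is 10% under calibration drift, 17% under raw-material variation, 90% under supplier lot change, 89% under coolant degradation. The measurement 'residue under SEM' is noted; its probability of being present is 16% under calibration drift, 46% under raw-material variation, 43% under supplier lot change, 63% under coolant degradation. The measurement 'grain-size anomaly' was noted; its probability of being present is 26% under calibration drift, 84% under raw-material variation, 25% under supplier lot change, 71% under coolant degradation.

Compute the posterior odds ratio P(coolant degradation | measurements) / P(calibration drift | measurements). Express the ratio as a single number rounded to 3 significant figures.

55.0

The normalizing constant cancels in an odds ratio, so compute prior × likelihood for the two hypotheses only:
  coolant degradation: 0.23 × 0.89 × 0.63 × 0.71 = 0.091562
  calibration drift: 0.40 × 0.10 × 0.16 × 0.26 = 0.001664
Posterior odds = 0.091562 / 0.001664 ≈ 55.0.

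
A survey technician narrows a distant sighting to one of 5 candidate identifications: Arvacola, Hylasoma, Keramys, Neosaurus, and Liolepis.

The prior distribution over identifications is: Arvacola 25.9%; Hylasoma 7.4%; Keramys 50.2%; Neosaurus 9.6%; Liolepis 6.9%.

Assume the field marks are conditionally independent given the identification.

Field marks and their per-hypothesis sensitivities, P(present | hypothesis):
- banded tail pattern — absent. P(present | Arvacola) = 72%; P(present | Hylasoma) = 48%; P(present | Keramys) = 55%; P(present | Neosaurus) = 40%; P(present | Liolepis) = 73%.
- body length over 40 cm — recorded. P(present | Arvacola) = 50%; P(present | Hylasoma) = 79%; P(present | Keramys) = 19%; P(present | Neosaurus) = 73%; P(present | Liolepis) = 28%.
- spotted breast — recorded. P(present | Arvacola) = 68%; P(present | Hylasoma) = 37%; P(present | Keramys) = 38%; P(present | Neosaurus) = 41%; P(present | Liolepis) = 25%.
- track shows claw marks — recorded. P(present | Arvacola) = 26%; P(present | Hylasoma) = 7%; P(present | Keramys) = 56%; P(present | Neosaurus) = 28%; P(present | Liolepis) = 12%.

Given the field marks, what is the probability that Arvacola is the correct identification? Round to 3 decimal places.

0.301

For each hypothesis, the unnormalized posterior weight is prior × product of the field mark likelihoods (using 1 − P(present | H) for each absent field mark):
  Arvacola: 0.259 × (1 − 0.72) × 0.50 × 0.68 × 0.26 = 0.0064108
  Hylasoma: 0.074 × (1 − 0.48) × 0.79 × 0.37 × 0.07 = 0.00078734
  Keramys: 0.502 × (1 − 0.55) × 0.19 × 0.38 × 0.56 = 0.0091336
  Neosaurus: 0.096 × (1 − 0.40) × 0.73 × 0.41 × 0.28 = 0.0048271
  Liolepis: 0.069 × (1 − 0.73) × 0.28 × 0.25 × 0.12 = 0.00015649
Marginal likelihood of the evidence = 0.021315.
P(Arvacola | evidence) = 0.0064108 / 0.021315 ≈ 0.301.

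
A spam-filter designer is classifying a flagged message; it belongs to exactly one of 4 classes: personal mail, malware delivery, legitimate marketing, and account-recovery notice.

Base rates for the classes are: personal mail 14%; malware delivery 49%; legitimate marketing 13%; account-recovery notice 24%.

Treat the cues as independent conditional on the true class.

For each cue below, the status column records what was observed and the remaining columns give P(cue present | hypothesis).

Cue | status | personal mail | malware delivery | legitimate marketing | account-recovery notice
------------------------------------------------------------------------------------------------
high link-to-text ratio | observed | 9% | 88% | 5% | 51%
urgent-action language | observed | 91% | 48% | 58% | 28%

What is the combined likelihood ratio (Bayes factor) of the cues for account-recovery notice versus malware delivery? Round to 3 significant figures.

0.338

Take the product of per-cue likelihoods under each hypothesis, then divide.
  account-recovery notice: 0.51 × 0.28 = 0.1428
  malware delivery: 0.88 × 0.48 = 0.4224
Bayes factor = 0.1428 / 0.4224 ≈ 0.338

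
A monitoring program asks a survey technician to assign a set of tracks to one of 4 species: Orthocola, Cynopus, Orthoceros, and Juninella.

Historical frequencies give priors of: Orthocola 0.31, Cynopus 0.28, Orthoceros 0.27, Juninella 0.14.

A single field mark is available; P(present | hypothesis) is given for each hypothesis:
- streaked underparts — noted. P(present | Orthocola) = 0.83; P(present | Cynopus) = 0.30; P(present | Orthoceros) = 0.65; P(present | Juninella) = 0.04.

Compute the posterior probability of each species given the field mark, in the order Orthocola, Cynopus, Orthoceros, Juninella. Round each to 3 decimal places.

Multiply each prior by the likelihood of the field mark:
  Orthocola: 0.31 × 0.83 = 0.2573
  Cynopus: 0.28 × 0.30 = 0.084
  Orthoceros: 0.27 × 0.65 = 0.1755
  Juninella: 0.14 × 0.04 = 0.0056
Normalizing constant Z = 0.2573 + 0.084 + 0.1755 + 0.0056 = 0.5224.
P(Orthocola | evidence) = 0.2573 / 0.5224 ≈ 0.493
P(Cynopus | evidence) = 0.084 / 0.5224 ≈ 0.161
P(Orthoceros | evidence) = 0.1755 / 0.5224 ≈ 0.336
P(Juninella | evidence) = 0.0056 / 0.5224 ≈ 0.011

0.493, 0.161, 0.336, 0.011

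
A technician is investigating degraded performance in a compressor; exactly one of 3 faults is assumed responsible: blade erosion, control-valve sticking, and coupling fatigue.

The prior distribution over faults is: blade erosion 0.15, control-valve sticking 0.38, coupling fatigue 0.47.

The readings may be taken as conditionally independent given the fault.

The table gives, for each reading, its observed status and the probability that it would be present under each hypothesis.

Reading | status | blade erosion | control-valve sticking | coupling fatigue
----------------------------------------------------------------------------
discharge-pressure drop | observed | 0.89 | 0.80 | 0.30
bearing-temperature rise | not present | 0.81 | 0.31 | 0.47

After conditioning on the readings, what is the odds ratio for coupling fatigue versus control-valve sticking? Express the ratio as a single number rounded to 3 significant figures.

Posterior odds equal prior odds times the likelihood ratio; only the two competing hypotheses matter (using 1 − P(present | H) for each absent reading).
  coupling fatigue: 0.47 × 0.30 × (1 − 0.47) = 0.07473
  control-valve sticking: 0.38 × 0.80 × (1 − 0.31) = 0.20976
Odds(coupling fatigue : control-valve sticking) = 0.07473 / 0.20976 ≈ 0.356.

0.356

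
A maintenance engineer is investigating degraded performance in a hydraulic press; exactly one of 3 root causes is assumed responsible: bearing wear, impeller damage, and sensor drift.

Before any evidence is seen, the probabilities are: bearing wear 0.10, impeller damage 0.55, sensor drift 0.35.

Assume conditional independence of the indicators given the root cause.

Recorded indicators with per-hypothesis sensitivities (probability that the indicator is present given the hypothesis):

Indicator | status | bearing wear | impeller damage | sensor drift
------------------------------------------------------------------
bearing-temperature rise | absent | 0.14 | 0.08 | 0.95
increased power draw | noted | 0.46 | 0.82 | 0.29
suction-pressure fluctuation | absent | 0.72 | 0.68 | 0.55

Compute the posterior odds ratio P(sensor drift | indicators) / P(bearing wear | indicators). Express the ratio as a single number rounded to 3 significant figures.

0.206

The normalizing constant cancels in an odds ratio, so compute prior × likelihood for the two hypotheses only (using 1 − P(present | H) for each absent indicator):
  sensor drift: 0.35 × (1 − 0.95) × 0.29 × (1 − 0.55) = 0.0022838
  bearing wear: 0.10 × (1 − 0.14) × 0.46 × (1 − 0.72) = 0.011077
Odds(sensor drift : bearing wear) = 0.0022838 / 0.011077 ≈ 0.206.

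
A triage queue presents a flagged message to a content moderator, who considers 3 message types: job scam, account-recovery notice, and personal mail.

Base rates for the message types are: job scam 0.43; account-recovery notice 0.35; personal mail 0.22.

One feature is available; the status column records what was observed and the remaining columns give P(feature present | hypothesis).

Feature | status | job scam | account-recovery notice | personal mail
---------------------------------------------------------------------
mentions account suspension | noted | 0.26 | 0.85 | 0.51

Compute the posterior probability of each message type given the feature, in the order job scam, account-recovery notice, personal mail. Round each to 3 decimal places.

0.214, 0.570, 0.215

Multiply each prior by the likelihood of the feature:
  job scam: 0.43 × 0.26 = 0.1118
  account-recovery notice: 0.35 × 0.85 = 0.2975
  personal mail: 0.22 × 0.51 = 0.1122
The unnormalized weights sum to 0.5215.
P(job scam | evidence) = 0.1118 / 0.5215 ≈ 0.214
P(account-recovery notice | evidence) = 0.2975 / 0.5215 ≈ 0.570
P(personal mail | evidence) = 0.1122 / 0.5215 ≈ 0.215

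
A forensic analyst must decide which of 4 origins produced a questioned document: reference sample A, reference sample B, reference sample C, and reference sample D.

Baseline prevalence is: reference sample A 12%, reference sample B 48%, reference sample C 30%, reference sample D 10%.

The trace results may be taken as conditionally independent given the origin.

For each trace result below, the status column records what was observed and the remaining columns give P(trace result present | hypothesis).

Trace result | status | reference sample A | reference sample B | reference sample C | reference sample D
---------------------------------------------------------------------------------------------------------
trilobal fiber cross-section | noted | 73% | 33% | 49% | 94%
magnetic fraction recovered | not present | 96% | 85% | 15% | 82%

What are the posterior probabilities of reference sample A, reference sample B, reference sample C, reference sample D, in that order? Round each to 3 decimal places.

By Bayes' rule with conditional independence, the unnormalized weight for each hypothesis is prior × ∏ likelihoods (using 1 − P(present | H) for each absent trace result):
  reference sample A: 0.12 × 0.73 × (1 − 0.96) = 0.003504
  reference sample B: 0.48 × 0.33 × (1 − 0.85) = 0.02376
  reference sample C: 0.30 × 0.49 × (1 − 0.15) = 0.12495
  reference sample D: 0.10 × 0.94 × (1 − 0.82) = 0.01692
The unnormalized weights sum to 0.16913.
P(reference sample A | evidence) = 0.003504 / 0.16913 ≈ 0.021
P(reference sample B | evidence) = 0.02376 / 0.16913 ≈ 0.140
P(reference sample C | evidence) = 0.12495 / 0.16913 ≈ 0.739
P(reference sample D | evidence) = 0.01692 / 0.16913 ≈ 0.100

0.021, 0.140, 0.739, 0.100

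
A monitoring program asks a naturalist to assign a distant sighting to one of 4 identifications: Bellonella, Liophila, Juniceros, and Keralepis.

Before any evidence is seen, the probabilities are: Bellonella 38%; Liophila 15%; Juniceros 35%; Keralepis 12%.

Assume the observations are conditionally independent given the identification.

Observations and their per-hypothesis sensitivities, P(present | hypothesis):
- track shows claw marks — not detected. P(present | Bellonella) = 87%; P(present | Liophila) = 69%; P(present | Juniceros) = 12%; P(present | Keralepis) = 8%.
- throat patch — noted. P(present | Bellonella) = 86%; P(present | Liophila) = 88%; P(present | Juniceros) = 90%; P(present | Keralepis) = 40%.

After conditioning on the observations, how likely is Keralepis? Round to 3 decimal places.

0.109

For each hypothesis, the unnormalized posterior weight is prior × product of the observation likelihoods (using 1 − P(present | H) for each absent observation):
  Bellonella: 0.38 × (1 − 0.87) × 0.86 = 0.042484
  Liophila: 0.15 × (1 − 0.69) × 0.88 = 0.04092
  Juniceros: 0.35 × (1 − 0.12) × 0.90 = 0.2772
  Keralepis: 0.12 × (1 − 0.08) × 0.40 = 0.04416
Marginal likelihood of the evidence = 0.40476.
P(Keralepis | evidence) = 0.04416 / 0.40476 ≈ 0.109.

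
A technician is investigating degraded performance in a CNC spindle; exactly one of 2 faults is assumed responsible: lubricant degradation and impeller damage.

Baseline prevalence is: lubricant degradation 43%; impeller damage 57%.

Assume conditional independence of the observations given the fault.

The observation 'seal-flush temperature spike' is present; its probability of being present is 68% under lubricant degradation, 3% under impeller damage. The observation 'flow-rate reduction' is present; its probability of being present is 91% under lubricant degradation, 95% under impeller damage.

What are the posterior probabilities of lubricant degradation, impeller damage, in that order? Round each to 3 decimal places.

0.942, 0.058

For each hypothesis, the unnormalized posterior weight is prior × product of the observation likelihoods:
  lubricant degradation: 0.43 × 0.68 × 0.91 = 0.26608
  impeller damage: 0.57 × 0.03 × 0.95 = 0.016245
The unnormalized weights sum to 0.28233.
P(lubricant degradation | evidence) = 0.26608 / 0.28233 ≈ 0.942
P(impeller damage | evidence) = 0.016245 / 0.28233 ≈ 0.058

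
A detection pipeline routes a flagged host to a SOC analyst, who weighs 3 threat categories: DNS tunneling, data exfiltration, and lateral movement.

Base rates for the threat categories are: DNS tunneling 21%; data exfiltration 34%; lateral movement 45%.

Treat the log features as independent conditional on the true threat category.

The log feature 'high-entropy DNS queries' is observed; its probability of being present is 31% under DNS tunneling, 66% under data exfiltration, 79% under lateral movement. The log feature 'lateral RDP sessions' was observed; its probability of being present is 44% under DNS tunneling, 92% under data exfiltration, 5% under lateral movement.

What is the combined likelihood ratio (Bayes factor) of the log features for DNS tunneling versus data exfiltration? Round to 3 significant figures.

The Bayes factor is the ratio of the joint likelihoods of the log feature pattern under the two hypotheses.
  DNS tunneling: 0.31 × 0.44 = 0.1364
  data exfiltration: 0.66 × 0.92 = 0.6072
Bayes factor = 0.1364 / 0.6072 ≈ 0.225

0.225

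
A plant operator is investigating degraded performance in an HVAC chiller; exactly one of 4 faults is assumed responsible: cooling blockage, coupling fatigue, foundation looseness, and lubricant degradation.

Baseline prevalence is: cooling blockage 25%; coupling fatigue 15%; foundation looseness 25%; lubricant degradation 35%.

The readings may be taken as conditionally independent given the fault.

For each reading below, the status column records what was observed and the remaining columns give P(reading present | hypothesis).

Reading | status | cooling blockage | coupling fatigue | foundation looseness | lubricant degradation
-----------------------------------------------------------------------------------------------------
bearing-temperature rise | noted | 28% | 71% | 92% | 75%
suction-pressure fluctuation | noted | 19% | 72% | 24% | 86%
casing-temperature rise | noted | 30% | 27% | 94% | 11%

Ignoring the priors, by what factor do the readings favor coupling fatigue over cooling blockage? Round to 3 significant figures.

8.65

The Bayes factor is the ratio of the joint likelihoods of the reading pattern under the two hypotheses.
  coupling fatigue: 0.71 × 0.72 × 0.27 = 0.13802
  cooling blockage: 0.28 × 0.19 × 0.30 = 0.01596
Bayes factor = 0.13802 / 0.01596 ≈ 8.65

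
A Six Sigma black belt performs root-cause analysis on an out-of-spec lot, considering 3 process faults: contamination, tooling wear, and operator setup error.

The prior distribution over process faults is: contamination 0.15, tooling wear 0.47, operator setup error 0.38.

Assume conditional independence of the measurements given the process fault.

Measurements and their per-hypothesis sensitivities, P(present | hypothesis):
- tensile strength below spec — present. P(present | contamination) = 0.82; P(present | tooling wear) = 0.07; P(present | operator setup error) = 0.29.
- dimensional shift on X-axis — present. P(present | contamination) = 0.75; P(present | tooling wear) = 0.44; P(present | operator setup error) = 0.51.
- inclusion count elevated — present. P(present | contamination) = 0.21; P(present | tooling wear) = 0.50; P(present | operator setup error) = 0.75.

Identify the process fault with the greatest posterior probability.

For each hypothesis, the unnormalized posterior weight is prior × product of the measurement likelihoods:
  contamination: 0.15 × 0.82 × 0.75 × 0.21 = 0.019372
  tooling wear: 0.47 × 0.07 × 0.44 × 0.50 = 0.007238
  operator setup error: 0.38 × 0.29 × 0.51 × 0.75 = 0.042151
Marginal likelihood of the evidence = 0.068762.
P(contamination | evidence) ≈ 0.019372 / 0.068762 ≈ 0.282
P(tooling wear | evidence) ≈ 0.007238 / 0.068762 ≈ 0.105
P(operator setup error | evidence) ≈ 0.042151 / 0.068762 ≈ 0.613
The largest is 0.613, so operator setup error is most probable.

operator setup error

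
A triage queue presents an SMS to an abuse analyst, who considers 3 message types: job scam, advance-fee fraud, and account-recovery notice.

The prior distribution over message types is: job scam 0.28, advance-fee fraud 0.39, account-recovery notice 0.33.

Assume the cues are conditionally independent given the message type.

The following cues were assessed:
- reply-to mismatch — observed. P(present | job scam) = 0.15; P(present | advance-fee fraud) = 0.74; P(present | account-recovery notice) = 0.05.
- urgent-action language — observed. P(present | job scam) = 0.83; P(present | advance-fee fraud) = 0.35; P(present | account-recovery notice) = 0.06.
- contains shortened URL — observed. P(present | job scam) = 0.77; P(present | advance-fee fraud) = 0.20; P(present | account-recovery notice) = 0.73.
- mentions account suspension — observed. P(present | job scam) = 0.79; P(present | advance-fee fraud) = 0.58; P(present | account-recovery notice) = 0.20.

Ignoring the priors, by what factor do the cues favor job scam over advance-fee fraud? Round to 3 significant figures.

2.52

Take the product of per-cue likelihoods under each hypothesis, then divide.
  job scam: 0.15 × 0.83 × 0.77 × 0.79 = 0.075733
  advance-fee fraud: 0.74 × 0.35 × 0.20 × 0.58 = 0.030044
Bayes factor = 0.075733 / 0.030044 ≈ 2.52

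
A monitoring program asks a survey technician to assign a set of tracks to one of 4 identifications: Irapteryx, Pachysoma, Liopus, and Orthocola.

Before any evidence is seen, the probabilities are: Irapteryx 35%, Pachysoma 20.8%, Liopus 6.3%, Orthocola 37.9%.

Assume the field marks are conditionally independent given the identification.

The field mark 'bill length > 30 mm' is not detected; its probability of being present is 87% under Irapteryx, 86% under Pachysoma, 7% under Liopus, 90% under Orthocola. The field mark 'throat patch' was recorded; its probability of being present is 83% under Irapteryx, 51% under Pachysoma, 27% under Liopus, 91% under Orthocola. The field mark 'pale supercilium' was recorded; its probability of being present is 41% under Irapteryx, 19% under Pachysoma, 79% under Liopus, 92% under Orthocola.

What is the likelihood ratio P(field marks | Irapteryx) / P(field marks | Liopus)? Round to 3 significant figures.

0.223

Joint likelihood of the field mark pattern under each hypothesis (using 1 − P(present | H) for each absent field mark):
  Irapteryx: (1 − 0.87) × 0.83 × 0.41 = 0.044239
  Liopus: (1 − 0.07) × 0.27 × 0.79 = 0.19837
Bayes factor = 0.044239 / 0.19837 ≈ 0.223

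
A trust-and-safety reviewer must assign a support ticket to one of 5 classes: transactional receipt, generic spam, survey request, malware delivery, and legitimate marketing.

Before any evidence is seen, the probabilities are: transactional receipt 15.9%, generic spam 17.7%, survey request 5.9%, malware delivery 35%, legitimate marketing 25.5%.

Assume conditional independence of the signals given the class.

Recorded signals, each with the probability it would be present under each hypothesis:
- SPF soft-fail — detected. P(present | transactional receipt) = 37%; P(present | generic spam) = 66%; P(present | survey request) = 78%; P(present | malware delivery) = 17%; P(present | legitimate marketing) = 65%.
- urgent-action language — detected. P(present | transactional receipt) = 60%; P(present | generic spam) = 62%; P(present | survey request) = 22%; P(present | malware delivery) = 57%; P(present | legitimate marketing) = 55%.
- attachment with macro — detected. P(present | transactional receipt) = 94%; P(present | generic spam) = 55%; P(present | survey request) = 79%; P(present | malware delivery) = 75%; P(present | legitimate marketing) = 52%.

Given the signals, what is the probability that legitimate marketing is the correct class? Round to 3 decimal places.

0.308

Multiply each prior by the joint likelihood of the signal pattern:
  transactional receipt: 0.159 × 0.37 × 0.60 × 0.94 = 0.03318
  generic spam: 0.177 × 0.66 × 0.62 × 0.55 = 0.039836
  survey request: 0.059 × 0.78 × 0.22 × 0.79 = 0.0079983
  malware delivery: 0.350 × 0.17 × 0.57 × 0.75 = 0.025436
  legitimate marketing: 0.255 × 0.65 × 0.55 × 0.52 = 0.047405
The unnormalized weights sum to 0.15385.
P(legitimate marketing | evidence) = 0.047405 / 0.15385 ≈ 0.308.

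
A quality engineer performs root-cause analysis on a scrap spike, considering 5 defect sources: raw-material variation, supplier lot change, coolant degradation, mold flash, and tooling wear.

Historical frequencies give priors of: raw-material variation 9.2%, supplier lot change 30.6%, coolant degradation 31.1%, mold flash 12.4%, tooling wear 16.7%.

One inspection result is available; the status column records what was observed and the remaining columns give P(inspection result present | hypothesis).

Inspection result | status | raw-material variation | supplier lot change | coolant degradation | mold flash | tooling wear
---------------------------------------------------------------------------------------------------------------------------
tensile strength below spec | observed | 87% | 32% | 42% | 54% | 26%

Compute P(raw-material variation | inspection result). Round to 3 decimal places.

Multiply each prior by the likelihood of the inspection result:
  raw-material variation: 0.092 × 0.87 = 0.08004
  supplier lot change: 0.306 × 0.32 = 0.09792
  coolant degradation: 0.311 × 0.42 = 0.13062
  mold flash: 0.124 × 0.54 = 0.06696
  tooling wear: 0.167 × 0.26 = 0.04342
Normalizing constant Z = 0.08004 + 0.09792 + 0.13062 + 0.06696 + 0.04342 = 0.41896.
P(raw-material variation | evidence) = 0.08004 / 0.41896 ≈ 0.191.

0.191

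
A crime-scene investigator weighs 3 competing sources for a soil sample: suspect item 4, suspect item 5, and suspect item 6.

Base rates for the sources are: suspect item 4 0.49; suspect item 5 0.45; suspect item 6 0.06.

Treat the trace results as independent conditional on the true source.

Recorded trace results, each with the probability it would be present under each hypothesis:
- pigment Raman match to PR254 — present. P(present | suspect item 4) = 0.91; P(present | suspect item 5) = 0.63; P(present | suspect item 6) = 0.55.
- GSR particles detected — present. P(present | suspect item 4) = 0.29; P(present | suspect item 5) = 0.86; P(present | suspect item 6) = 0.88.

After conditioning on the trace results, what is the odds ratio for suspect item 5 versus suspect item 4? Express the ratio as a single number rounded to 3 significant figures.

1.89

The normalizing constant cancels in an odds ratio, so compute prior × likelihood for the two hypotheses only:
  suspect item 5: 0.45 × 0.63 × 0.86 = 0.24381
  suspect item 4: 0.49 × 0.91 × 0.29 = 0.12931
Odds(suspect item 5 : suspect item 4) = 0.24381 / 0.12931 ≈ 1.89.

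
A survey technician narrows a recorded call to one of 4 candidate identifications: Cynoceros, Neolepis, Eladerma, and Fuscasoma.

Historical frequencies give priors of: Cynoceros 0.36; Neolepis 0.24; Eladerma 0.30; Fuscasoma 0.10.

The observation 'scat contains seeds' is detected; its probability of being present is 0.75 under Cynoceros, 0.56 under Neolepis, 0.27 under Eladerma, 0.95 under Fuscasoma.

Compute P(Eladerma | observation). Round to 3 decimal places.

For each hypothesis, the unnormalized posterior weight is prior × likelihood:
  Cynoceros: 0.36 × 0.75 = 0.27
  Neolepis: 0.24 × 0.56 = 0.1344
  Eladerma: 0.30 × 0.27 = 0.081
  Fuscasoma: 0.10 × 0.95 = 0.095
Normalizing constant Z = 0.27 + 0.1344 + 0.081 + 0.095 = 0.5804.
P(Eladerma | evidence) = 0.081 / 0.5804 ≈ 0.140.

0.140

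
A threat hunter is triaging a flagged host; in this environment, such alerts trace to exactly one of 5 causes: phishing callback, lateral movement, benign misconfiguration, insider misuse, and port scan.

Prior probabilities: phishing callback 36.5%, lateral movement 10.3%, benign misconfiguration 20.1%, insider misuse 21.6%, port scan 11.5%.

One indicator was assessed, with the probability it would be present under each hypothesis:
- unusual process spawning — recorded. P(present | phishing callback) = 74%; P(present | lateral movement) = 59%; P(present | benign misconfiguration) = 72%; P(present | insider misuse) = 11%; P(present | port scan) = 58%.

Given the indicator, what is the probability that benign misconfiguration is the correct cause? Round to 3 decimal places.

0.256

For each hypothesis, the unnormalized posterior weight is prior × likelihood:
  phishing callback: 0.365 × 0.74 = 0.2701
  lateral movement: 0.103 × 0.59 = 0.06077
  benign misconfiguration: 0.201 × 0.72 = 0.14472
  insider misuse: 0.216 × 0.11 = 0.02376
  port scan: 0.115 × 0.58 = 0.0667
Marginal likelihood of the evidence = 0.56605.
P(benign misconfiguration | evidence) = 0.14472 / 0.56605 ≈ 0.256.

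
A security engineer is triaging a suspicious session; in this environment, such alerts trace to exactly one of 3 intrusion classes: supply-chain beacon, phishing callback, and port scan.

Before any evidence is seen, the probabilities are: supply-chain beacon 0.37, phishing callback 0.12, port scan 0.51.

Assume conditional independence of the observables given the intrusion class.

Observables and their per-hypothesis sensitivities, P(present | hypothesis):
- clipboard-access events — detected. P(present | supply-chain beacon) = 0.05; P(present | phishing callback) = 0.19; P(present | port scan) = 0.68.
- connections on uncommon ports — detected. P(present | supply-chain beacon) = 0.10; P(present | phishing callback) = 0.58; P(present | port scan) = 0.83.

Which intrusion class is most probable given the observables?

port scan

Multiply each prior by the joint likelihood of the observable pattern:
  supply-chain beacon: 0.37 × 0.05 × 0.10 = 0.00185
  phishing callback: 0.12 × 0.19 × 0.58 = 0.013224
  port scan: 0.51 × 0.68 × 0.83 = 0.28784
Marginal likelihood of the evidence = 0.30292.
P(supply-chain beacon | evidence) ≈ 0.00185 / 0.30292 ≈ 0.006
P(phishing callback | evidence) ≈ 0.013224 / 0.30292 ≈ 0.044
P(port scan | evidence) ≈ 0.28784 / 0.30292 ≈ 0.950
The largest is 0.950, so port scan is most probable.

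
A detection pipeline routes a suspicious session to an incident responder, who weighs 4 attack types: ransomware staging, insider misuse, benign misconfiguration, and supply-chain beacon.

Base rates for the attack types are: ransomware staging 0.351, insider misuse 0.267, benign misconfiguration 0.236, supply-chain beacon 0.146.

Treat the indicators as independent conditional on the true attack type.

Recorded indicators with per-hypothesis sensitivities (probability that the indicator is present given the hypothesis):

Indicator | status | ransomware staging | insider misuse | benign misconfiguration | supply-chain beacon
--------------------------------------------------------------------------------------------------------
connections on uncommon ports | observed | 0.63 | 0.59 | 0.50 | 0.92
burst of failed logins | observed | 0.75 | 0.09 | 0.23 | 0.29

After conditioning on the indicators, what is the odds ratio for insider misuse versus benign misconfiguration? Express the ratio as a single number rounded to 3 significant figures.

Unnormalized posterior weight (prior times the indicator likelihoods) for each of the two hypotheses:
  insider misuse: 0.267 × 0.59 × 0.09 = 0.014178
  benign misconfiguration: 0.236 × 0.50 × 0.23 = 0.02714
Posterior odds = 0.014178 / 0.02714 ≈ 0.522.

0.522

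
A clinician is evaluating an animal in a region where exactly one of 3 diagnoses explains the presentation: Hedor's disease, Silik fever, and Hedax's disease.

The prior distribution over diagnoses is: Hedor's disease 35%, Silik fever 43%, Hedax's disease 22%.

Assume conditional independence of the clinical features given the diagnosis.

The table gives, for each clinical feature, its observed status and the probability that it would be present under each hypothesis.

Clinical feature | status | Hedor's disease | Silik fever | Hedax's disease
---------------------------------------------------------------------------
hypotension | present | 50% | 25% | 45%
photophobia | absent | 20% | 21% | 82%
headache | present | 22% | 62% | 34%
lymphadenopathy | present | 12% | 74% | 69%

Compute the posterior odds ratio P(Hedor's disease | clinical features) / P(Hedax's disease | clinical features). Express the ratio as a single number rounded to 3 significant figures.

0.884

Posterior odds equal prior odds times the likelihood ratio; only the two competing hypotheses matter (using 1 − P(present | H) for each absent clinical feature).
  Hedor's disease: 0.35 × 0.50 × (1 − 0.20) × 0.22 × 0.12 = 0.003696
  Hedax's disease: 0.22 × 0.45 × (1 − 0.82) × 0.34 × 0.69 = 0.0041806
Posterior odds = 0.003696 / 0.0041806 ≈ 0.884.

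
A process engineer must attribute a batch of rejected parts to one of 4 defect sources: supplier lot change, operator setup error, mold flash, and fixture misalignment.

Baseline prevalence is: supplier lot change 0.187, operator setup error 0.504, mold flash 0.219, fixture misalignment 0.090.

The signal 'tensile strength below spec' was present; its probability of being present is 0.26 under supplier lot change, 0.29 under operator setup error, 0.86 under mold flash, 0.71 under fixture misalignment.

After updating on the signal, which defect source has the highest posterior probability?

mold flash

By Bayes' rule, the unnormalized weight for each hypothesis is prior × likelihood:
  supplier lot change: 0.187 × 0.26 = 0.04862
  operator setup error: 0.504 × 0.29 = 0.14616
  mold flash: 0.219 × 0.86 = 0.18834
  fixture misalignment: 0.090 × 0.71 = 0.0639
The unnormalized weights sum to 0.44702.
P(supplier lot change | evidence) ≈ 0.04862 / 0.44702 ≈ 0.109
P(operator setup error | evidence) ≈ 0.14616 / 0.44702 ≈ 0.327
P(mold flash | evidence) ≈ 0.18834 / 0.44702 ≈ 0.421
P(fixture misalignment | evidence) ≈ 0.0639 / 0.44702 ≈ 0.143
The largest is 0.421, so mold flash is most probable.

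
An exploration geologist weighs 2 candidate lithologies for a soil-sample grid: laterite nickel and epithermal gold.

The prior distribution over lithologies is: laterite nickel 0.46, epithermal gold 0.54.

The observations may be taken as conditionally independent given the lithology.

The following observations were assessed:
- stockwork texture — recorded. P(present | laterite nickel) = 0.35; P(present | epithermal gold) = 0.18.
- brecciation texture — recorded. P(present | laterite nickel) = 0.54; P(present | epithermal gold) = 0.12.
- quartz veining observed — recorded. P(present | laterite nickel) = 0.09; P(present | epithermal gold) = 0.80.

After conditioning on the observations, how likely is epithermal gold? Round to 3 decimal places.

Multiply each prior by the joint likelihood of the evidence pattern:
  laterite nickel: 0.46 × 0.35 × 0.54 × 0.09 = 0.0078246
  epithermal gold: 0.54 × 0.18 × 0.12 × 0.80 = 0.0093312
Marginal likelihood of the evidence = 0.017156.
P(epithermal gold | evidence) = 0.0093312 / 0.017156 ≈ 0.544.

0.544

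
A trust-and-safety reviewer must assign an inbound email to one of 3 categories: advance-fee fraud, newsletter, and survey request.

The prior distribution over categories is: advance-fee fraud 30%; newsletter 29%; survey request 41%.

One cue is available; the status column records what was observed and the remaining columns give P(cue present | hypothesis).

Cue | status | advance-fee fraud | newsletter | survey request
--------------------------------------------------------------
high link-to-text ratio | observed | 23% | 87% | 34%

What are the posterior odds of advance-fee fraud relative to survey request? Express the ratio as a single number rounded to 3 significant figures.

The normalizing constant cancels in an odds ratio, so compute prior × likelihood for the two hypotheses only:
  advance-fee fraud: 0.30 × 0.23 = 0.069
  survey request: 0.41 × 0.34 = 0.1394
Odds(advance-fee fraud : survey request) = 0.069 / 0.1394 ≈ 0.495.

0.495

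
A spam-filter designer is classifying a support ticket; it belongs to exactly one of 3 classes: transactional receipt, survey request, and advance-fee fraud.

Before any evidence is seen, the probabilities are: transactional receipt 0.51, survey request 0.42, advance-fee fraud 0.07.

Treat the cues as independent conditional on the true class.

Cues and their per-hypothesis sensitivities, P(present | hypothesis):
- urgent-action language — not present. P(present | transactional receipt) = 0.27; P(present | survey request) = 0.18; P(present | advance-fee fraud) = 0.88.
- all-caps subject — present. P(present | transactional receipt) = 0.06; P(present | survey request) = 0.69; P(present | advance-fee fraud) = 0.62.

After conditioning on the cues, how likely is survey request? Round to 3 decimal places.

By Bayes' rule with conditional independence, the unnormalized weight for each hypothesis is prior × ∏ likelihoods (using 1 − P(present | H) for each absent cue):
  transactional receipt: 0.51 × (1 − 0.27) × 0.06 = 0.022338
  survey request: 0.42 × (1 − 0.18) × 0.69 = 0.23764
  advance-fee fraud: 0.07 × (1 − 0.88) × 0.62 = 0.005208
Marginal likelihood of the evidence = 0.26518.
P(survey request | evidence) = 0.23764 / 0.26518 ≈ 0.896.

0.896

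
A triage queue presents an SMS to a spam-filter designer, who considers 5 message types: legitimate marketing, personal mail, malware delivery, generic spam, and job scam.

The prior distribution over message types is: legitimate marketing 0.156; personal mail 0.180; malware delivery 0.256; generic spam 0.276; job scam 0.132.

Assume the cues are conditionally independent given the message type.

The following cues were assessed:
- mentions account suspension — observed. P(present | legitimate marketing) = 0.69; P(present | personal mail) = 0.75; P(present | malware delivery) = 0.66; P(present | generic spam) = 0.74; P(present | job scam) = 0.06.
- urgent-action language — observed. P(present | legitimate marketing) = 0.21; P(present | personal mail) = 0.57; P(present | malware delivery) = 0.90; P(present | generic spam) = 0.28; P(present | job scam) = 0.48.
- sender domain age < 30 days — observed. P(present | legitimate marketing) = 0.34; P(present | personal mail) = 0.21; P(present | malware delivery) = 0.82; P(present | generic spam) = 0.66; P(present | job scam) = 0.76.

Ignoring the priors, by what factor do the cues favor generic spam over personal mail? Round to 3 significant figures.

1.52

Take the product of per-cue likelihoods under each hypothesis, then divide.
  generic spam: 0.74 × 0.28 × 0.66 = 0.13675
  personal mail: 0.75 × 0.57 × 0.21 = 0.089775
Bayes factor = 0.13675 / 0.089775 ≈ 1.52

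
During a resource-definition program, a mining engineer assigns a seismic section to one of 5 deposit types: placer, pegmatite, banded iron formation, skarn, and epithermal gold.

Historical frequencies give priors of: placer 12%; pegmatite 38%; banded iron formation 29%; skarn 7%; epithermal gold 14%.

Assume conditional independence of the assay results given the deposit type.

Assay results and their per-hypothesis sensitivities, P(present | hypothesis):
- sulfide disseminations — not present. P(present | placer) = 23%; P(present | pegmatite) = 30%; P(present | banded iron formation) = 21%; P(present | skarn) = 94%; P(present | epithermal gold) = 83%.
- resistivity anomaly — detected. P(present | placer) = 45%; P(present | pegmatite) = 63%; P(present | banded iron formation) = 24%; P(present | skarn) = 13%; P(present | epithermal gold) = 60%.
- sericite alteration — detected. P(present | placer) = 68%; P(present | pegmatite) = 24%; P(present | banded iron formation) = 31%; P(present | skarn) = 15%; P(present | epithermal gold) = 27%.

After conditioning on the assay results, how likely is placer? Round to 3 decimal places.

Multiply each prior by the joint likelihood of the assay result pattern (using 1 − P(present | H) for each absent assay result):
  placer: 0.12 × (1 − 0.23) × 0.45 × 0.68 = 0.028274
  pegmatite: 0.38 × (1 − 0.30) × 0.63 × 0.24 = 0.040219
  banded iron formation: 0.29 × (1 − 0.21) × 0.24 × 0.31 = 0.017045
  skarn: 0.07 × (1 − 0.94) × 0.13 × 0.15 = 8.19e-05
  epithermal gold: 0.14 × (1 − 0.83) × 0.60 × 0.27 = 0.0038556
Normalizing constant Z = 0.028274 + 0.040219 + 0.017045 + 8.19e-05 + 0.0038556 = 0.089476.
P(placer | evidence) = 0.028274 / 0.089476 ≈ 0.316.

0.316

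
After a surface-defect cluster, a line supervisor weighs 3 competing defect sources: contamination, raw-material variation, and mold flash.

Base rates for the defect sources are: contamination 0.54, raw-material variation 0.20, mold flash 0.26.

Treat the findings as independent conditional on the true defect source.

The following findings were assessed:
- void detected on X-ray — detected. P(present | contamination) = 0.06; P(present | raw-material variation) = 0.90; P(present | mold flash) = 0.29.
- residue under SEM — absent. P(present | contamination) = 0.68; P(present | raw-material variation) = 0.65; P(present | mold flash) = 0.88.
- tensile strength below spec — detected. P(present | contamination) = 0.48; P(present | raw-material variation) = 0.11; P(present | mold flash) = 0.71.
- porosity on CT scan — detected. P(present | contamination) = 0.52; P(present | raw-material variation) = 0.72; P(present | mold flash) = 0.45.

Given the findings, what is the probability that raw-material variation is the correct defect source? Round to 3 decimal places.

Multiply each prior by the joint likelihood of the evidence pattern (using 1 − P(present | H) for each absent finding):
  contamination: 0.54 × 0.06 × (1 − 0.68) × 0.48 × 0.52 = 0.0025879
  raw-material variation: 0.20 × 0.90 × (1 − 0.65) × 0.11 × 0.72 = 0.0049896
  mold flash: 0.26 × 0.29 × (1 − 0.88) × 0.71 × 0.45 = 0.0028908
Marginal likelihood of the evidence = 0.010468.
P(raw-material variation | evidence) = 0.0049896 / 0.010468 ≈ 0.477.

0.477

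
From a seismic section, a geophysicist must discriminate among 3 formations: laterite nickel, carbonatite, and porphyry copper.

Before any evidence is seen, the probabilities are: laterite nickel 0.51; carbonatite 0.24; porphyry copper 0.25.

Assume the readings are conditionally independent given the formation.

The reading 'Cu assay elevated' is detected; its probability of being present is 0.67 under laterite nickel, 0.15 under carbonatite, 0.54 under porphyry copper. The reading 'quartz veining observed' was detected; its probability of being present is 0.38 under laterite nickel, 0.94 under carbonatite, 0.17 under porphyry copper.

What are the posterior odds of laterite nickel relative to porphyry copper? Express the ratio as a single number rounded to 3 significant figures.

5.66

The normalizing constant cancels in an odds ratio, so compute prior × likelihood for the two hypotheses only:
  laterite nickel: 0.51 × 0.67 × 0.38 = 0.12985
  porphyry copper: 0.25 × 0.54 × 0.17 = 0.02295
Posterior odds = 0.12985 / 0.02295 ≈ 5.66.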